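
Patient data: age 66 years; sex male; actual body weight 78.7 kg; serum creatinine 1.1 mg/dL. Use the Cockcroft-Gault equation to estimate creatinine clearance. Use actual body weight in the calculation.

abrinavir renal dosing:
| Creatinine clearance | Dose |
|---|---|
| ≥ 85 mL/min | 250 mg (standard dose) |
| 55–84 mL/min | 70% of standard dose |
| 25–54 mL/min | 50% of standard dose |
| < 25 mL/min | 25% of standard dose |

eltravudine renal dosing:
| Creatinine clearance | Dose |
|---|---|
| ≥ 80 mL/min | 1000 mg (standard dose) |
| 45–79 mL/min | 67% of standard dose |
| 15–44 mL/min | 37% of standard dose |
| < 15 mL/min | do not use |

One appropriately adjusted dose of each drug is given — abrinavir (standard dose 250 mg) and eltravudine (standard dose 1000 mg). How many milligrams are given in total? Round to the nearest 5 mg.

845 mg

CrCl = (140 − 66) × 78.7 / (72 × 1.1) = 5823.8 / 79.20 ≈ 73.5 mL/min
CrCl ≈ 74 mL/min.
abrinavir: 55–84 mL/min → 70% of 250 mg = 175 mg.
eltravudine: 45–79 mL/min → 67% of 1000 mg = 670 mg.
Total = 175 + 670 = 845 mg.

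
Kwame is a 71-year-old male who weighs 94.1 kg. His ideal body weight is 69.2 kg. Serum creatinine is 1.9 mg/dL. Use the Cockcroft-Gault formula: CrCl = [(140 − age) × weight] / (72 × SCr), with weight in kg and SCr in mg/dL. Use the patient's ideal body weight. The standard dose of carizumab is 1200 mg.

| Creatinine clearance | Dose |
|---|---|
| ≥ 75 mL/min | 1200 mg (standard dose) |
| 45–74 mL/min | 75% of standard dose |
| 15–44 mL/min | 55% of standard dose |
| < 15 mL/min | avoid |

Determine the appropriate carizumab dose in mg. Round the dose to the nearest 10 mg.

CrCl = (140 − 71) × 69.2 / (72 × 1.9) = 4774.8 / 136.80 ≈ 34.9 mL/min
CrCl ≈ 35 mL/min → bracket 15–44 mL/min.
55% of 1200 mg = 660 mg

660 mg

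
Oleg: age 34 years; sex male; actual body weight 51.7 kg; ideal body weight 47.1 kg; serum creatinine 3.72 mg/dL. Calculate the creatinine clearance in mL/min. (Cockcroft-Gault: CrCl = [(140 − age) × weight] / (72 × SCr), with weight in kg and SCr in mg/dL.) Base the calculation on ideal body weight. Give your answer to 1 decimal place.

18.6 mL/min

CrCl = (140 − 34) × 47.1 / (72 × 3.72) = 4992.6 / 267.84 ≈ 18.6 mL/min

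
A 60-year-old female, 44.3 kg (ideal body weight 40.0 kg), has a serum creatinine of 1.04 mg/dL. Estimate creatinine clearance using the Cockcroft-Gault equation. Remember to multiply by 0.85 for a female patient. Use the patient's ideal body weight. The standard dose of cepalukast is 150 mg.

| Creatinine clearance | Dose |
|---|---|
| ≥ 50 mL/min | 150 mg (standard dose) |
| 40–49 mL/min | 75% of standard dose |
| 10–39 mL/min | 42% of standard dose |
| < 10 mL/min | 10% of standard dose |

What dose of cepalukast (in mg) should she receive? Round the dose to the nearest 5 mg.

65 mg

CrCl = (140 − 60) × 40 / (72 × 1.04) × 0.85 = 3200.0 / 74.88 × 0.85 ≈ 36.3 mL/min
CrCl ≈ 36 mL/min → bracket 10–39 mL/min.
42% of 150 mg = 63 mg → 65 mg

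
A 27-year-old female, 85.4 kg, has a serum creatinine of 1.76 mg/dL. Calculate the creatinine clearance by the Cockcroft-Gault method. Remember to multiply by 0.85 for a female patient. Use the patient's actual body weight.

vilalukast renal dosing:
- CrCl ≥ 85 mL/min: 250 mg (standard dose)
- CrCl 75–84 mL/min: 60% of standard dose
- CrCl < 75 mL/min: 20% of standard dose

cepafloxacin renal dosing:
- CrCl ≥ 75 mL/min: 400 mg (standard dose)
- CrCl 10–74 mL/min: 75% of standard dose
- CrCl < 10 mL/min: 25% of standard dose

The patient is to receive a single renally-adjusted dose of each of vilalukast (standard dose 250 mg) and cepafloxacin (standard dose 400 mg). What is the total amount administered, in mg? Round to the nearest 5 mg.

CrCl = (140 − 27) × 85.4 / (72 × 1.76) × 0.85 = 9650.2 / 126.72 × 0.85 ≈ 64.7 mL/min
CrCl ≈ 65 mL/min.
vilalukast: < 75 mL/min → 20% of 250 mg = 50 mg.
cepafloxacin: 10–74 mL/min → 75% of 400 mg = 300 mg.
Total = 50 + 300 = 350 mg.

350 mg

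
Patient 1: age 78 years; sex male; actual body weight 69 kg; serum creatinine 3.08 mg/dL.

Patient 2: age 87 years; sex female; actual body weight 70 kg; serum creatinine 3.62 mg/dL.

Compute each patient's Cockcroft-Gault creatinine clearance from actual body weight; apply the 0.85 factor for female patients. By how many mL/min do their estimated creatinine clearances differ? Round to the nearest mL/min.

7 mL/min

Patient 1: CrCl = (140 − 78) × 69 / (72 × 3.08) = 4278.0 / 221.76 ≈ 19.3 mL/min
Patient 2: CrCl = (140 − 87) × 70 / (72 × 3.62) × 0.85 = 3710.0 / 260.64 × 0.85 ≈ 12.1 mL/min
|19.3 − 12.1| = 7.2 mL/min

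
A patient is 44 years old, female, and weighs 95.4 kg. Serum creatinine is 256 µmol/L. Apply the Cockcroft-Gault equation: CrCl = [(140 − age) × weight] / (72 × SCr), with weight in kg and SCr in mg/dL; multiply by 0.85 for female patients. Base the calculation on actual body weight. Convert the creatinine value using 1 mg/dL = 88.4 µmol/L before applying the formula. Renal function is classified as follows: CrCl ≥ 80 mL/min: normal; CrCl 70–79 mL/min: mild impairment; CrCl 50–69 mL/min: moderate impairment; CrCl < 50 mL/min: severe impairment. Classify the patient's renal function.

SCr = 256 / 88.4 = 2.896 mg/dL
CrCl = (140 − 44) × 95.4 / (72 × 2.896) × 0.85 = 9158.4 / 208.51 × 0.85 ≈ 37.3 mL/min
37 mL/min falls in the 'severe impairment' range.

severe impairment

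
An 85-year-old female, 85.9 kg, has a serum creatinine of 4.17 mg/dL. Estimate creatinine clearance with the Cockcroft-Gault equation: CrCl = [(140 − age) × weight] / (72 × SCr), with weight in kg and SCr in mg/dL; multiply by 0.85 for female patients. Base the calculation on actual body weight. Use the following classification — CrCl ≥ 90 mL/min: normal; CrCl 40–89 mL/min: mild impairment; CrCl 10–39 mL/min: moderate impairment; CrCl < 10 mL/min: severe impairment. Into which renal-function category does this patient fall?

CrCl = (140 − 85) × 85.9 / (72 × 4.17) × 0.85 = 4724.5 / 300.24 × 0.85 ≈ 13.4 mL/min
13 mL/min falls in the 'moderate impairment' range.

moderate impairment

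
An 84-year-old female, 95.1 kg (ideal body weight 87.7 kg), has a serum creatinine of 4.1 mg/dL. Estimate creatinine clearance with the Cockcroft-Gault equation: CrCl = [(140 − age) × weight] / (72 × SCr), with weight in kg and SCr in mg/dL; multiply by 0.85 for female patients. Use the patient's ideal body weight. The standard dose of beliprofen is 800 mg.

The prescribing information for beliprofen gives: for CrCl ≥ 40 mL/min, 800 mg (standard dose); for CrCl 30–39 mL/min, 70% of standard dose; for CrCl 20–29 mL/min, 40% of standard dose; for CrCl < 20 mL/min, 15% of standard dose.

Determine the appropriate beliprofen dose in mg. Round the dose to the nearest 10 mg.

120 mg

CrCl = (140 − 84) × 87.7 / (72 × 4.1) × 0.85 = 4911.2 / 295.20 × 0.85 ≈ 14.1 mL/min
CrCl ≈ 14 mL/min → bracket < 20 mL/min.
15% of 800 mg = 120 mg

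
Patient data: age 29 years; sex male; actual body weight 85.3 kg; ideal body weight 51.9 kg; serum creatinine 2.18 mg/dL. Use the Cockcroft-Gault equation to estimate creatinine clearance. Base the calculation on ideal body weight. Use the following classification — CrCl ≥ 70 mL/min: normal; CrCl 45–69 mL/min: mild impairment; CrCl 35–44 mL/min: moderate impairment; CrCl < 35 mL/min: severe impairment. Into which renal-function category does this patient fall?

moderate impairment

CrCl = (140 − 29) × 51.9 / (72 × 2.18) = 5760.9 / 156.96 ≈ 36.7 mL/min
37 mL/min falls in the 'moderate impairment' range.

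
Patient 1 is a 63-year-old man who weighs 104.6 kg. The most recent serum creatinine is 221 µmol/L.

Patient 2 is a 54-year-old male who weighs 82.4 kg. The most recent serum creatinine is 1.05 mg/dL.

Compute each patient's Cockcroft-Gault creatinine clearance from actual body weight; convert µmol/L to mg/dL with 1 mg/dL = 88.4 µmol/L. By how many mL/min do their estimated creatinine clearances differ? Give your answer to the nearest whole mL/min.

Patient 1: SCr = 221 / 88.4 = 2.5 mg/dL
Patient 1: CrCl = (140 − 63) × 104.6 / (72 × 2.5) = 8054.2 / 180.00 ≈ 44.7 mL/min
Patient 2: CrCl = (140 − 54) × 82.4 / (72 × 1.05) = 7086.4 / 75.60 ≈ 93.7 mL/min
|44.7 − 93.7| = 49.0 mL/min

49 mL/min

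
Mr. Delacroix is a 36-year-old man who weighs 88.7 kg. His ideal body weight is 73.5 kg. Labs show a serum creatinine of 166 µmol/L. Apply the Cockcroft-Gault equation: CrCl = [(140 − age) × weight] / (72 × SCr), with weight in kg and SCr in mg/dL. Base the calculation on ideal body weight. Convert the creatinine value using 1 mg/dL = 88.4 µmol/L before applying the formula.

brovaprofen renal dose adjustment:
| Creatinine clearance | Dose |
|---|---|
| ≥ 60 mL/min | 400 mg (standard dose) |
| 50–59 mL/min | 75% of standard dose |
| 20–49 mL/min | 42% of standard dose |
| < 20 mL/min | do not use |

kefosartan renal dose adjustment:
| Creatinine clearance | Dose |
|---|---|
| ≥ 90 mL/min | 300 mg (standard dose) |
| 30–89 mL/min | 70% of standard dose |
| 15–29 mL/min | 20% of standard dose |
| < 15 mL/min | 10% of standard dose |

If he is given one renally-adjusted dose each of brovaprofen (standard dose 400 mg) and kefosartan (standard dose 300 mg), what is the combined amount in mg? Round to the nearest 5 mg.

SCr = 166 / 88.4 = 1.878 mg/dL
CrCl = (140 − 36) × 73.5 / (72 × 1.878) = 7644.0 / 135.22 ≈ 56.5 mL/min
CrCl ≈ 57 mL/min.
brovaprofen: 50–59 mL/min → 75% of 400 mg = 300 mg.
kefosartan: 30–89 mL/min → 70% of 300 mg = 210 mg.
Total = 300 + 210 = 510 mg.

510 mg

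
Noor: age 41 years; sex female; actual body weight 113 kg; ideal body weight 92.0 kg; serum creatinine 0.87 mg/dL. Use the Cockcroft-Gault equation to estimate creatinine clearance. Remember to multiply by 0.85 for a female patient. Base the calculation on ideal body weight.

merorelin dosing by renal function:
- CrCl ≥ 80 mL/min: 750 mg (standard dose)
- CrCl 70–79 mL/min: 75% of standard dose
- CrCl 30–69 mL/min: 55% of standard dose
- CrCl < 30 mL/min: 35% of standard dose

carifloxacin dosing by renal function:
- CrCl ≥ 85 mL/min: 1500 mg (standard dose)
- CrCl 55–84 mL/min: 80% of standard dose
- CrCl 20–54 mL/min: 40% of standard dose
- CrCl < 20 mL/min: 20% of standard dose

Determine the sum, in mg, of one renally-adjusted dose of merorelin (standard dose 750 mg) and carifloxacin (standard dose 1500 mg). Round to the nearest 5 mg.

CrCl = (140 − 41) × 92 / (72 × 0.87) × 0.85 = 9108.0 / 62.64 × 0.85 ≈ 123.6 mL/min
CrCl ≈ 124 mL/min.
merorelin: ≥ 80 mL/min → 100% of 750 mg = 750 mg.
carifloxacin: ≥ 85 mL/min → 100% of 1500 mg = 1500 mg.
Total = 750 + 1500 = 2250 mg.

2250 mg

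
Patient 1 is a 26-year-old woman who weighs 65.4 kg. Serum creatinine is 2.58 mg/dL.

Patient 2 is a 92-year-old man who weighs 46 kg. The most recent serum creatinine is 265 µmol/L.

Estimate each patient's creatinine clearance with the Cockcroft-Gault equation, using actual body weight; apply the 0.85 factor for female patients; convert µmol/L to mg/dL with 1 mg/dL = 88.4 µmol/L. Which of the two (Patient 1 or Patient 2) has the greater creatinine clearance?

Patient 1

Patient 1: CrCl = (140 − 26) × 65.4 / (72 × 2.58) × 0.85 = 7455.6 / 185.76 × 0.85 ≈ 34.1 mL/min
Patient 2: SCr = 265 / 88.4 = 2.998 mg/dL
Patient 2: CrCl = (140 − 92) × 46 / (72 × 2.998) = 2208.0 / 215.86 ≈ 10.2 mL/min
34.1 vs 10.2 mL/min → Patient 1 is higher.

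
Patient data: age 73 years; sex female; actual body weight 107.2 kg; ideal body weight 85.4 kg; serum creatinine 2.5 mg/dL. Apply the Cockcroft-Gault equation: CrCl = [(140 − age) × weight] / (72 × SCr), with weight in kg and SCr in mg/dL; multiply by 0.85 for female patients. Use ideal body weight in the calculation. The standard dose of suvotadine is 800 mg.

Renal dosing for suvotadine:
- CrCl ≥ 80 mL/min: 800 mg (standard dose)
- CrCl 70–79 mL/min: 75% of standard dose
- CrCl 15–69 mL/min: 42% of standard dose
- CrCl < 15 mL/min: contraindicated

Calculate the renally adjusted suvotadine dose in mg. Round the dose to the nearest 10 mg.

340 mg

CrCl = (140 − 73) × 85.4 / (72 × 2.5) × 0.85 = 5721.8 / 180.00 × 0.85 ≈ 27.0 mL/min
CrCl ≈ 27 mL/min → bracket 15–69 mL/min.
42% of 800 mg = 336 mg → 340 mg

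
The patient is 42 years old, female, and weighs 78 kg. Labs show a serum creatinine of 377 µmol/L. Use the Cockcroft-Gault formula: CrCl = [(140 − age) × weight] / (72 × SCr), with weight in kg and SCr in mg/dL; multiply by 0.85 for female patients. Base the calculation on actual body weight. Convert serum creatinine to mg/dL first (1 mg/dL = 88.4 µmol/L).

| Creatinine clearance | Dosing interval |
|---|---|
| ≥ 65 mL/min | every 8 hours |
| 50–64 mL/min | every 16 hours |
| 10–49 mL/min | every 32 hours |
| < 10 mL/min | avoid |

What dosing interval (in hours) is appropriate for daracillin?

every 32 hours

SCr = 377 / 88.4 = 4.265 mg/dL
CrCl = (140 − 42) × 78 / (72 × 4.265) × 0.85 = 7644.0 / 307.08 × 0.85 ≈ 21.2 mL/min
CrCl ≈ 21 mL/min → bracket 10–49 mL/min → every 32 hours.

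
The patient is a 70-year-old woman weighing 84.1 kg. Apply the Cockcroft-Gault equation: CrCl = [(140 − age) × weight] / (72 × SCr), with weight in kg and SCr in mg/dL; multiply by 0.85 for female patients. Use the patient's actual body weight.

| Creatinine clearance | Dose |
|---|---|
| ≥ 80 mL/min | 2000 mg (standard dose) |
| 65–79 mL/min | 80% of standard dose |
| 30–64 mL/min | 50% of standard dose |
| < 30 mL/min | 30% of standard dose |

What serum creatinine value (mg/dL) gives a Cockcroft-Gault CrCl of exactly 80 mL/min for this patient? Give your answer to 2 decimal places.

0.87 mg/dL

Standard dose requires CrCl ≥ 80 mL/min.
Set (140 − 70) × 84.1 × 0.85 / (72 × SCr) = 80
SCr = (140 − 70) × 84.1 × 0.85 / (72 × 80) = 0.869 mg/dL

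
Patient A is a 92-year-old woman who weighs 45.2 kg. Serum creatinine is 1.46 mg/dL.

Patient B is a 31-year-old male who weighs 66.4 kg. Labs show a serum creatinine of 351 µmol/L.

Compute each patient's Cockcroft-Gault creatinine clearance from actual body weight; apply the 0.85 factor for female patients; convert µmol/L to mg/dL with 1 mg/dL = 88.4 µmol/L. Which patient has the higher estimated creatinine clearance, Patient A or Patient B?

Patient A: CrCl = (140 − 92) × 45.2 / (72 × 1.46) × 0.85 = 2169.6 / 105.12 × 0.85 ≈ 17.5 mL/min
Patient B: SCr = 351 / 88.4 = 3.971 mg/dL
Patient B: CrCl = (140 − 31) × 66.4 / (72 × 3.971) = 7237.6 / 285.91 ≈ 25.3 mL/min
17.5 vs 25.3 mL/min → Patient B is higher.

Patient B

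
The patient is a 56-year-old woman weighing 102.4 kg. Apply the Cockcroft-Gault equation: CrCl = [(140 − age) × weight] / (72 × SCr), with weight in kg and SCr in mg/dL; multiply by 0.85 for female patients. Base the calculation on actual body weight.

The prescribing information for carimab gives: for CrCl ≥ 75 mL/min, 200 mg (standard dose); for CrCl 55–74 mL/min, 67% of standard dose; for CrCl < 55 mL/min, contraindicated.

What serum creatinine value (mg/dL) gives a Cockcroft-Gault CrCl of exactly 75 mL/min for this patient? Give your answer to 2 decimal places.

1.35 mg/dL

Standard dose requires CrCl ≥ 75 mL/min.
Set (140 − 56) × 102.4 × 0.85 / (72 × SCr) = 75
SCr = (140 − 56) × 102.4 × 0.85 / (72 × 75) = 1.354 mg/dL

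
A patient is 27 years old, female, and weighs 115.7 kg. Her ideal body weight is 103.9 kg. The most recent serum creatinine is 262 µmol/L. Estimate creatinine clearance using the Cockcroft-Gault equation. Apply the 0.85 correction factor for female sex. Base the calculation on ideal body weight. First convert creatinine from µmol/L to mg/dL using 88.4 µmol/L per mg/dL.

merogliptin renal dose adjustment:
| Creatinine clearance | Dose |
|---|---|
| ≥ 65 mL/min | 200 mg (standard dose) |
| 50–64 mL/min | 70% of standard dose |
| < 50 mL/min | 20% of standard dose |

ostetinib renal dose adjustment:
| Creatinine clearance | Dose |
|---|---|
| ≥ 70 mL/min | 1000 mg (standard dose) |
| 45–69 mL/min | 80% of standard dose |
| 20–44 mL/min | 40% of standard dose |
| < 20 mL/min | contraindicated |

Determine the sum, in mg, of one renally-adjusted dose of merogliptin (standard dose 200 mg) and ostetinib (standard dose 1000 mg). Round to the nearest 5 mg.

SCr = 262 / 88.4 = 2.964 mg/dL
CrCl = (140 − 27) × 103.9 / (72 × 2.964) × 0.85 = 11740.7 / 213.41 × 0.85 ≈ 46.8 mL/min
CrCl ≈ 47 mL/min.
merogliptin: < 50 mL/min → 20% of 200 mg = 40 mg.
ostetinib: 45–69 mL/min → 80% of 1000 mg = 800 mg.
Total = 40 + 800 = 840 mg.

840 mg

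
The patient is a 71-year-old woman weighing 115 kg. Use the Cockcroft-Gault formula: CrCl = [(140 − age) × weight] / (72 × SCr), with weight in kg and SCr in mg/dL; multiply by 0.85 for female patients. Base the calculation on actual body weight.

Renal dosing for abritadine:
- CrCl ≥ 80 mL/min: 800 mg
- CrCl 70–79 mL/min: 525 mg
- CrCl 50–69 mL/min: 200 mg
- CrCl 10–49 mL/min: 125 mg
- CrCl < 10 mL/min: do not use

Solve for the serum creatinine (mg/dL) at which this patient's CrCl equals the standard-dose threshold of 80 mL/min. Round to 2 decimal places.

1.17 mg/dL

Standard dose requires CrCl ≥ 80 mL/min.
Set (140 − 71) × 115 × 0.85 / (72 × SCr) = 80
SCr = (140 − 71) × 115 × 0.85 / (72 × 80) = 1.171 mg/dL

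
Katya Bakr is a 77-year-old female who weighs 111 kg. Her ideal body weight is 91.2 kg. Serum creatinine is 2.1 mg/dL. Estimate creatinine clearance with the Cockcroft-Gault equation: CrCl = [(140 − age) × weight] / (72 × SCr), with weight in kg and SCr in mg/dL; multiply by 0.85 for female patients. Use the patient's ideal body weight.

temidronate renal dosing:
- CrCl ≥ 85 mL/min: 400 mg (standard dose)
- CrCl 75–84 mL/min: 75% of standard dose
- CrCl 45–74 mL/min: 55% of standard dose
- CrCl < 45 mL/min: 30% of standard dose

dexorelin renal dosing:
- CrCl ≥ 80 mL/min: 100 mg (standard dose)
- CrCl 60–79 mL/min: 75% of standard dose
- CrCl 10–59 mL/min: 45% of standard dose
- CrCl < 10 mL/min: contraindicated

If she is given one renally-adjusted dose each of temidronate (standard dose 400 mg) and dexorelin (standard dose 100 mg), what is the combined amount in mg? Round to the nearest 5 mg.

CrCl = (140 − 77) × 91.2 / (72 × 2.1) × 0.85 = 5745.6 / 151.20 × 0.85 ≈ 32.3 mL/min
CrCl ≈ 32 mL/min.
temidronate: < 45 mL/min → 30% of 400 mg = 120 mg.
dexorelin: 10–59 mL/min → 45% of 100 mg = 45 mg.
Total = 120 + 45 = 165 mg.

165 mg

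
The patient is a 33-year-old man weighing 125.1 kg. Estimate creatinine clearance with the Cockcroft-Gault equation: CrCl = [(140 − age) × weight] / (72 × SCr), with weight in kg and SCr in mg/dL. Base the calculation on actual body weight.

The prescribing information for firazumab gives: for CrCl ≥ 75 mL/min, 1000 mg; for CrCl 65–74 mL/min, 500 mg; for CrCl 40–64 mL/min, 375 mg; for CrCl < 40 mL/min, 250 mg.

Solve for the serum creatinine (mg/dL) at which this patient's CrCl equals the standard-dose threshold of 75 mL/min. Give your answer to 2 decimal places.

Standard dose requires CrCl ≥ 75 mL/min.
Set (140 − 33) × 125.1 / (72 × SCr) = 75
SCr = (140 − 33) × 125.1 / (72 × 75) = 2.479 mg/dL

2.48 mg/dL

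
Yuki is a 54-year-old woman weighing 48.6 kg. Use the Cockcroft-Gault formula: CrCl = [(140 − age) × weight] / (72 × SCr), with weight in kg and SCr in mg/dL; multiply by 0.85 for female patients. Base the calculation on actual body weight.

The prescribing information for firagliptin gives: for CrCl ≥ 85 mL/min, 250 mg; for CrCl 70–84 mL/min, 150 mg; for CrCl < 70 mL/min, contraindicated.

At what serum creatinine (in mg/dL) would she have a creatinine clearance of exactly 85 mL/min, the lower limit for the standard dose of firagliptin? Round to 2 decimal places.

Standard dose requires CrCl ≥ 85 mL/min.
Set (140 − 54) × 48.6 × 0.85 / (72 × SCr) = 85
SCr = (140 − 54) × 48.6 × 0.85 / (72 × 85) = 0.581 mg/dL

0.58 mg/dL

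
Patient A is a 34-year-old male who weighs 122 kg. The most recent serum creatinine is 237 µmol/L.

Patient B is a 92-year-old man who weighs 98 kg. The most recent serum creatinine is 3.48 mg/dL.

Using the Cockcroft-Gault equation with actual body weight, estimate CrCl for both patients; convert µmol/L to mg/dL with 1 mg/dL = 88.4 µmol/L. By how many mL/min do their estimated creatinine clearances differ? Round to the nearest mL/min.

Patient A: SCr = 237 / 88.4 = 2.681 mg/dL
Patient A: CrCl = (140 − 34) × 122 / (72 × 2.681) = 12932.0 / 193.03 ≈ 67.0 mL/min
Patient B: CrCl = (140 − 92) × 98 / (72 × 3.48) = 4704.0 / 250.56 ≈ 18.8 mL/min
|67.0 − 18.8| = 48.2 mL/min

48 mL/min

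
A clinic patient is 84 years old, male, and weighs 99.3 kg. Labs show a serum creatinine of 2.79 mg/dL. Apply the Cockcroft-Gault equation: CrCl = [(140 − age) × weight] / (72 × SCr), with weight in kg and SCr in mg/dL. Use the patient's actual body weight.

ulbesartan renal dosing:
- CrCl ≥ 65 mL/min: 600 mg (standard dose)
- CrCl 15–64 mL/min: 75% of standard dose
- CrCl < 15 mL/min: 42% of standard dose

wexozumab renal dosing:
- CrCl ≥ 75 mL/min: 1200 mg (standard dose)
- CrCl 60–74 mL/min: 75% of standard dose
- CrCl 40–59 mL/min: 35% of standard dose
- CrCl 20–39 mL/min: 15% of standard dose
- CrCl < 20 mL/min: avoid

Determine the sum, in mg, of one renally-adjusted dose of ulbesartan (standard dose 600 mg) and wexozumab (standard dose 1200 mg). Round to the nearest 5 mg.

630 mg

CrCl = (140 − 84) × 99.3 / (72 × 2.79) = 5560.8 / 200.88 ≈ 27.7 mL/min
CrCl ≈ 28 mL/min.
ulbesartan: 15–64 mL/min → 75% of 600 mg = 450 mg.
wexozumab: 20–39 mL/min → 15% of 1200 mg = 180 mg.
Total = 450 + 180 = 630 mg.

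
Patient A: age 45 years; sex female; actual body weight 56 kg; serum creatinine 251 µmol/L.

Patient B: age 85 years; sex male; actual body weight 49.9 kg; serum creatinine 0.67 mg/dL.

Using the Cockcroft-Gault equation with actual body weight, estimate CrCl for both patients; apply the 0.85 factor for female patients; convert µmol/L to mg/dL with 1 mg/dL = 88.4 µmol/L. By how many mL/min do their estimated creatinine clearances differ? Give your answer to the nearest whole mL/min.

35 mL/min

Patient A: SCr = 251 / 88.4 = 2.839 mg/dL
Patient A: CrCl = (140 − 45) × 56 / (72 × 2.839) × 0.85 = 5320.0 / 204.41 × 0.85 ≈ 22.1 mL/min
Patient B: CrCl = (140 − 85) × 49.9 / (72 × 0.67) = 2744.5 / 48.24 ≈ 56.9 mL/min
|22.1 − 56.9| = 34.8 mL/min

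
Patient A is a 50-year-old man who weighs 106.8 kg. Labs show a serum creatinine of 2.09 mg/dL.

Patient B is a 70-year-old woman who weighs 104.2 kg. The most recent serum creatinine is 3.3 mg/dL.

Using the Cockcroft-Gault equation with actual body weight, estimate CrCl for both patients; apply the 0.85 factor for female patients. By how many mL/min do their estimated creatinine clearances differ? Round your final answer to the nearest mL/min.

38 mL/min

Patient A: CrCl = (140 − 50) × 106.8 / (72 × 2.09) = 9612.0 / 150.48 ≈ 63.9 mL/min
Patient B: CrCl = (140 − 70) × 104.2 / (72 × 3.3) × 0.85 = 7294.0 / 237.60 × 0.85 ≈ 26.1 mL/min
|63.9 − 26.1| = 37.8 mL/min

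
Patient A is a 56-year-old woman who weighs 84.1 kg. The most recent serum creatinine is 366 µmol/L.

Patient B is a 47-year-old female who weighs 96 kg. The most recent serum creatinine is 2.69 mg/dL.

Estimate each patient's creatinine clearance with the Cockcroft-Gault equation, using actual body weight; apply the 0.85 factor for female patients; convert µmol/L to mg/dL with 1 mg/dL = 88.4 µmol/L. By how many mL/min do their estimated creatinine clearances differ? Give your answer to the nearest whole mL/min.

Patient A: SCr = 366 / 88.4 = 4.14 mg/dL
Patient A: CrCl = (140 − 56) × 84.1 / (72 × 4.14) × 0.85 = 7064.4 / 298.08 × 0.85 ≈ 20.1 mL/min
Patient B: CrCl = (140 − 47) × 96 / (72 × 2.69) × 0.85 = 8928.0 / 193.68 × 0.85 ≈ 39.2 mL/min
|20.1 − 39.2| = 19.1 mL/min

19 mL/min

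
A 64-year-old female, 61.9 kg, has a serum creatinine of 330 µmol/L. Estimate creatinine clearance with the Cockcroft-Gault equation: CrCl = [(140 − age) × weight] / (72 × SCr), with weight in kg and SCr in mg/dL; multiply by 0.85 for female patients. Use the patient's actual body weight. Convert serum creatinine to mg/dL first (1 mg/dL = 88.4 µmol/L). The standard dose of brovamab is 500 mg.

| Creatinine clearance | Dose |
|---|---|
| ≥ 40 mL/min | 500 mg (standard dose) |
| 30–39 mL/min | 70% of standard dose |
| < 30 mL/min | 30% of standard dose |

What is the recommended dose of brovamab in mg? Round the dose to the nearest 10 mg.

SCr = 330 / 88.4 = 3.733 mg/dL
CrCl = (140 − 64) × 61.9 / (72 × 3.733) × 0.85 = 4704.4 / 268.78 × 0.85 ≈ 14.9 mL/min
CrCl ≈ 15 mL/min → bracket < 30 mL/min.
30% of 500 mg = 150 mg

150 mg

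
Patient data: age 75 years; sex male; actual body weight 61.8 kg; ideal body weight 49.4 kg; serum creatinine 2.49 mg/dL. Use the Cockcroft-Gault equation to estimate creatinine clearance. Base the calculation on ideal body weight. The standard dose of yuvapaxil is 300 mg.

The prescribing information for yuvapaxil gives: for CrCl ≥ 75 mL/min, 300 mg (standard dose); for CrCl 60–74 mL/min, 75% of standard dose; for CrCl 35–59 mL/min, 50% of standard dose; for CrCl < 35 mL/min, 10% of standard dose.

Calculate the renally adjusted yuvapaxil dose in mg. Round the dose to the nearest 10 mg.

30 mg

CrCl = (140 − 75) × 49.4 / (72 × 2.49) = 3211.0 / 179.28 ≈ 17.9 mL/min
CrCl ≈ 18 mL/min → bracket < 35 mL/min.
10% of 300 mg = 30 mg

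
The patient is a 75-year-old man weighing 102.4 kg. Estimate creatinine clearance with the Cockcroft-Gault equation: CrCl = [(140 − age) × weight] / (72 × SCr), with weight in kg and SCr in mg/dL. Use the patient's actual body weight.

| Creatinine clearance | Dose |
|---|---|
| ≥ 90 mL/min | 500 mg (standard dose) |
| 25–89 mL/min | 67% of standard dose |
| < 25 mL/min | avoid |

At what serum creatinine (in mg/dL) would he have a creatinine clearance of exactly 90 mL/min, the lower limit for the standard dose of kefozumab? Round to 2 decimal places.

1.03 mg/dL

Standard dose requires CrCl ≥ 90 mL/min.
Set (140 − 75) × 102.4 / (72 × SCr) = 90
SCr = (140 − 75) × 102.4 / (72 × 90) = 1.027 mg/dL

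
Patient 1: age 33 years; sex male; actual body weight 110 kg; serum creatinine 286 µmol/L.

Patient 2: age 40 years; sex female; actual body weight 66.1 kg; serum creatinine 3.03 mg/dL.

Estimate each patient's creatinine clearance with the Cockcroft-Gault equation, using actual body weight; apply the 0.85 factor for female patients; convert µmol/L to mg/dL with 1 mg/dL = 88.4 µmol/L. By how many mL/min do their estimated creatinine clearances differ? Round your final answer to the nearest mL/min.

25 mL/min

Patient 1: SCr = 286 / 88.4 = 3.235 mg/dL
Patient 1: CrCl = (140 − 33) × 110 / (72 × 3.235) = 11770.0 / 232.92 ≈ 50.5 mL/min
Patient 2: CrCl = (140 − 40) × 66.1 / (72 × 3.03) × 0.85 = 6610.0 / 218.16 × 0.85 ≈ 25.8 mL/min
|50.5 − 25.8| = 24.7 mL/min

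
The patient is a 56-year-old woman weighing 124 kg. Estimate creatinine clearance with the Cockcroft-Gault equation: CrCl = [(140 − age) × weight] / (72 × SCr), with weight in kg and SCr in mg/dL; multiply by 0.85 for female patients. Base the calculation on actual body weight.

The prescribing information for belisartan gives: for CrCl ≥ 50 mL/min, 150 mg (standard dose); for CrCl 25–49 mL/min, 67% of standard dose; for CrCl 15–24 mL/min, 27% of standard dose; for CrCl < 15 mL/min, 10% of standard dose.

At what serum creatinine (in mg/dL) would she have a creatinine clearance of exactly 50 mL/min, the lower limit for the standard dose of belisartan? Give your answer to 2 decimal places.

Standard dose requires CrCl ≥ 50 mL/min.
Set (140 − 56) × 124 × 0.85 / (72 × SCr) = 50
SCr = (140 − 56) × 124 × 0.85 / (72 × 50) = 2.459 mg/dL

2.46 mg/dL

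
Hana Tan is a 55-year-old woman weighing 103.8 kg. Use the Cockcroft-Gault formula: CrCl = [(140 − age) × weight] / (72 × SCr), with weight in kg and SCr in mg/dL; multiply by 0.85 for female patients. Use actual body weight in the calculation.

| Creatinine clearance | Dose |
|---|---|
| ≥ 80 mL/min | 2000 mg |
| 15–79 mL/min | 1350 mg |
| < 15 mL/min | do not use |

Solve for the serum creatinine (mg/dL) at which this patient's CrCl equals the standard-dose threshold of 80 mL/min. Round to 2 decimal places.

1.30 mg/dL

Standard dose requires CrCl ≥ 80 mL/min.
Set (140 − 55) × 103.8 × 0.85 / (72 × SCr) = 80
SCr = (140 − 55) × 103.8 × 0.85 / (72 × 80) = 1.302 mg/dL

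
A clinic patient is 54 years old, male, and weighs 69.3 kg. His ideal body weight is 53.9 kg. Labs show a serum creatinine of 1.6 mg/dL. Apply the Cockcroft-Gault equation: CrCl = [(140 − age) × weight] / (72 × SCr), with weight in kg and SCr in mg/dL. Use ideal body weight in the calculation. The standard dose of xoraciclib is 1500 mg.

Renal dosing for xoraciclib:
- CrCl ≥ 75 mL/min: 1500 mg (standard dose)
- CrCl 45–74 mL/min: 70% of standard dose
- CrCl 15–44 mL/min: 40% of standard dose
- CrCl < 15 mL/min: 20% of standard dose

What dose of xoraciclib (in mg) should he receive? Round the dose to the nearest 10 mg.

600 mg

CrCl = (140 − 54) × 53.9 / (72 × 1.6) = 4635.4 / 115.20 ≈ 40.2 mL/min
CrCl ≈ 40 mL/min → bracket 15–44 mL/min.
40% of 1500 mg = 600 mg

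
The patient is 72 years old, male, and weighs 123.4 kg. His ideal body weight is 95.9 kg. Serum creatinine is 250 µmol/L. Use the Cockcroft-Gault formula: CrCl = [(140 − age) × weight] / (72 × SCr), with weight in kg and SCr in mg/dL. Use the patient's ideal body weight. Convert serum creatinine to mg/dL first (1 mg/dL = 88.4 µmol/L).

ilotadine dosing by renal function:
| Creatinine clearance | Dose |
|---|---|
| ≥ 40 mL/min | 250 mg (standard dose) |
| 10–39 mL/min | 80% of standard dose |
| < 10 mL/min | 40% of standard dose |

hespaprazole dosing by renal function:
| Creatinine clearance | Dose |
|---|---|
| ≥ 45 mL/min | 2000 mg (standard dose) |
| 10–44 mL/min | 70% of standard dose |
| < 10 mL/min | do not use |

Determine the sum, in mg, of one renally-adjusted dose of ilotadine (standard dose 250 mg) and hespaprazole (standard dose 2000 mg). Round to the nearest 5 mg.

1600 mg

SCr = 250 / 88.4 = 2.828 mg/dL
CrCl = (140 − 72) × 95.9 / (72 × 2.828) = 6521.2 / 203.62 ≈ 32.0 mL/min
CrCl ≈ 32 mL/min.
ilotadine: 10–39 mL/min → 80% of 250 mg = 200 mg.
hespaprazole: 10–44 mL/min → 70% of 2000 mg = 1400 mg.
Total = 200 + 1400 = 1600 mg.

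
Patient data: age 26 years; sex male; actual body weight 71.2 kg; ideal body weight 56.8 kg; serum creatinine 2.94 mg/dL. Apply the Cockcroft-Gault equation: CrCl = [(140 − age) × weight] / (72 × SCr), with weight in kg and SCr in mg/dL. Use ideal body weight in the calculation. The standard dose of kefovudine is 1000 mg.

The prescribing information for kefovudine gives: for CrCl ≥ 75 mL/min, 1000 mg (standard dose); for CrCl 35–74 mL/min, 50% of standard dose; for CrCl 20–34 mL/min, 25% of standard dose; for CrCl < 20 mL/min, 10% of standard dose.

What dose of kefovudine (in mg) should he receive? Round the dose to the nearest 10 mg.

250 mg

CrCl = (140 − 26) × 56.8 / (72 × 2.94) = 6475.2 / 211.68 ≈ 30.6 mL/min
CrCl ≈ 31 mL/min → bracket 20–34 mL/min.
25% of 1000 mg = 250 mg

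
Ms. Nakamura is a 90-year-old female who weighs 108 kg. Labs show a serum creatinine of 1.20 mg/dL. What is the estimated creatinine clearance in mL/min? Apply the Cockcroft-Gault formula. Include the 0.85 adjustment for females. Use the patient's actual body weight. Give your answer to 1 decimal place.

CrCl = (140 − 90) × 108 / (72 × 1.2) × 0.85 = 5400.0 / 86.40 × 0.85 ≈ 53.1 mL/min

53.1 mL/min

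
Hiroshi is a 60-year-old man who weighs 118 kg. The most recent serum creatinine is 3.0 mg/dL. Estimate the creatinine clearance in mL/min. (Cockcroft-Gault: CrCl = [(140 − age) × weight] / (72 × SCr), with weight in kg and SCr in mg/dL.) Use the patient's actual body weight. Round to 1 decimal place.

CrCl = (140 − 60) × 118 / (72 × 3) = 9440.0 / 216.00 ≈ 43.7 mL/min

43.7 mL/min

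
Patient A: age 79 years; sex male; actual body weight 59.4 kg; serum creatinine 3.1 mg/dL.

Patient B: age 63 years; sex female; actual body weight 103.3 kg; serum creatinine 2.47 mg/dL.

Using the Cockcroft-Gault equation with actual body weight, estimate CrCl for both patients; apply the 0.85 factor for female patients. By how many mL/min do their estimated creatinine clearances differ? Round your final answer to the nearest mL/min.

22 mL/min

Patient A: CrCl = (140 − 79) × 59.4 / (72 × 3.1) = 3623.4 / 223.20 ≈ 16.2 mL/min
Patient B: CrCl = (140 − 63) × 103.3 / (72 × 2.47) × 0.85 = 7954.1 / 177.84 × 0.85 ≈ 38.0 mL/min
|16.2 − 38.0| = 21.8 mL/min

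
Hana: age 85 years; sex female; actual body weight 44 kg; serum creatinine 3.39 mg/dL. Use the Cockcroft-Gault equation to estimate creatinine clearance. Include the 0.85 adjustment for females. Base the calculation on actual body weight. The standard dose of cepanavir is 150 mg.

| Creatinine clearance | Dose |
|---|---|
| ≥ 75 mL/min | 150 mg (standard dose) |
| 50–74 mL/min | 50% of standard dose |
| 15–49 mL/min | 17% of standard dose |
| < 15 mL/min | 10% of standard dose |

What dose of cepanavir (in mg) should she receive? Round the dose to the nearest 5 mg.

CrCl = (140 − 85) × 44 / (72 × 3.39) × 0.85 = 2420.0 / 244.08 × 0.85 ≈ 8.4 mL/min
CrCl ≈ 8 mL/min → bracket < 15 mL/min.
10% of 150 mg = 15 mg

15 mg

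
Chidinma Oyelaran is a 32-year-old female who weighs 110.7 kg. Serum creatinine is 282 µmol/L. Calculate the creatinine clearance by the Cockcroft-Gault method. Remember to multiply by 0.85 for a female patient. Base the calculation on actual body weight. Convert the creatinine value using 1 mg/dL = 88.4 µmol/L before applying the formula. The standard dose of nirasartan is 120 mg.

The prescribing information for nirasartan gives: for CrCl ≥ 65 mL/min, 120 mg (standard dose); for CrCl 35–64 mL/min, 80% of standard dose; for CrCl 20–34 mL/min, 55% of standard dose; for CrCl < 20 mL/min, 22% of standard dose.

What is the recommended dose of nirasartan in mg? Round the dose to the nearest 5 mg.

95 mg

SCr = 282 / 88.4 = 3.19 mg/dL
CrCl = (140 − 32) × 110.7 / (72 × 3.19) × 0.85 = 11955.6 / 229.68 × 0.85 ≈ 44.2 mL/min
CrCl ≈ 44 mL/min → bracket 35–64 mL/min.
80% of 120 mg = 96 mg → 95 mg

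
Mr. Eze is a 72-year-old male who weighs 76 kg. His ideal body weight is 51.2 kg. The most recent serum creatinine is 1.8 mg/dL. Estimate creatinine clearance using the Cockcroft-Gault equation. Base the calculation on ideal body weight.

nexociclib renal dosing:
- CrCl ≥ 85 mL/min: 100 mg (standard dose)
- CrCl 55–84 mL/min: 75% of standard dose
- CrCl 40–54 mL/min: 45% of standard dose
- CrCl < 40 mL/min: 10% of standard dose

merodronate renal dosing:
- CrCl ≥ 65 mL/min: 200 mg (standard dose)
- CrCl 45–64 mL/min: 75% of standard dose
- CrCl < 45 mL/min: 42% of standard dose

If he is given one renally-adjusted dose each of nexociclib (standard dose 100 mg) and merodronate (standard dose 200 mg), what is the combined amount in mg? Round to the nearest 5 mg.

95 mg

CrCl = (140 − 72) × 51.2 / (72 × 1.8) = 3481.6 / 129.60 ≈ 26.9 mL/min
CrCl ≈ 27 mL/min.
nexociclib: < 40 mL/min → 10% of 100 mg = 10 mg.
merodronate: < 45 mL/min → 42% of 200 mg = 84 mg.
Total = 10 + 84 = 94 mg.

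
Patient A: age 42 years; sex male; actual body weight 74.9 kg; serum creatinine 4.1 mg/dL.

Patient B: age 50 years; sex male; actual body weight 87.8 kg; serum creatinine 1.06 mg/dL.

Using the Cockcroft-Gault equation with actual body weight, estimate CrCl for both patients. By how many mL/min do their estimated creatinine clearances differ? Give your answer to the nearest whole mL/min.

Patient A: CrCl = (140 − 42) × 74.9 / (72 × 4.1) = 7340.2 / 295.20 ≈ 24.9 mL/min
Patient B: CrCl = (140 − 50) × 87.8 / (72 × 1.06) = 7902.0 / 76.32 ≈ 103.5 mL/min
|24.9 − 103.5| = 78.6 mL/min

79 mL/min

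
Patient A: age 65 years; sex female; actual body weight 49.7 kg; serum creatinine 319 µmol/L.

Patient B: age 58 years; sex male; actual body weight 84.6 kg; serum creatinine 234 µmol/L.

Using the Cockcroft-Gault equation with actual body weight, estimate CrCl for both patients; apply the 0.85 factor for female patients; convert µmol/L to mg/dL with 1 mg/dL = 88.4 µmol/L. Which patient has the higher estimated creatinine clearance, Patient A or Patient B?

Patient B

Patient A: SCr = 319 / 88.4 = 3.609 mg/dL
Patient A: CrCl = (140 − 65) × 49.7 / (72 × 3.609) × 0.85 = 3727.5 / 259.85 × 0.85 ≈ 12.2 mL/min
Patient B: SCr = 234 / 88.4 = 2.647 mg/dL
Patient B: CrCl = (140 − 58) × 84.6 / (72 × 2.647) = 6937.2 / 190.58 ≈ 36.4 mL/min
12.2 vs 36.4 mL/min → Patient B is higher.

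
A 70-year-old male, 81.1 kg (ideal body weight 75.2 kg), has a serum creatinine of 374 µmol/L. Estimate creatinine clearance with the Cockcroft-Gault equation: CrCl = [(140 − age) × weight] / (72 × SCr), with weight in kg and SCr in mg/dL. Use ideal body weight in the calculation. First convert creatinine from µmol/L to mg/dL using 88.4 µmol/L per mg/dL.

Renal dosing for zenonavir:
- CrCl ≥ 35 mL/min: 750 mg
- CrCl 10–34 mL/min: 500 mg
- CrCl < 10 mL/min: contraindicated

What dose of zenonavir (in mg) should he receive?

SCr = 374 / 88.4 = 4.231 mg/dL
CrCl = (140 − 70) × 75.2 / (72 × 4.231) = 5264.0 / 304.63 ≈ 17.3 mL/min
CrCl ≈ 17 mL/min → bracket 10–34 mL/min.
Dose for this bracket: 500 mg.

500 mg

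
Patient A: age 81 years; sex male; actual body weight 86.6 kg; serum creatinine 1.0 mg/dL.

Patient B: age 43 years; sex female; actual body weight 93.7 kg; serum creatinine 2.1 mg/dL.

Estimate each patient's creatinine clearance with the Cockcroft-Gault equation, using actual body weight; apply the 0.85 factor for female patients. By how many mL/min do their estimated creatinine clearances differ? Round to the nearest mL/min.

Patient A: CrCl = (140 − 81) × 86.6 / (72 × 1) = 5109.4 / 72.00 ≈ 71.0 mL/min
Patient B: CrCl = (140 − 43) × 93.7 / (72 × 2.1) × 0.85 = 9088.9 / 151.20 × 0.85 ≈ 51.1 mL/min
|71.0 − 51.1| = 19.9 mL/min

20 mL/min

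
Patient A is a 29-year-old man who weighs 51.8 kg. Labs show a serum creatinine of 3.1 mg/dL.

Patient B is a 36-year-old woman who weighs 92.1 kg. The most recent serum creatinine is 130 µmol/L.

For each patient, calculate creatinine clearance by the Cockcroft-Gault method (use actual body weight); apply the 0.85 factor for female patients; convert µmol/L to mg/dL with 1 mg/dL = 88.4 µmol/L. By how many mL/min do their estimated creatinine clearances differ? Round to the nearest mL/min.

51 mL/min

Patient A: CrCl = (140 − 29) × 51.8 / (72 × 3.1) = 5749.8 / 223.20 ≈ 25.8 mL/min
Patient B: SCr = 130 / 88.4 = 1.471 mg/dL
Patient B: CrCl = (140 − 36) × 92.1 / (72 × 1.471) × 0.85 = 9578.4 / 105.91 × 0.85 ≈ 76.9 mL/min
|25.8 − 76.9| = 51.1 mL/min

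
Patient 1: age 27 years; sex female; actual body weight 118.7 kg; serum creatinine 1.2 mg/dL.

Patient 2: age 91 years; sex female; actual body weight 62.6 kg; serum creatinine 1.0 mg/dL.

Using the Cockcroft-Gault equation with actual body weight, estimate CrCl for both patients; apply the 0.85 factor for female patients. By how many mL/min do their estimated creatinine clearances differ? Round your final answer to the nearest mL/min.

Patient 1: CrCl = (140 − 27) × 118.7 / (72 × 1.2) × 0.85 = 13413.1 / 86.40 × 0.85 ≈ 132.0 mL/min
Patient 2: CrCl = (140 − 91) × 62.6 / (72 × 1) × 0.85 = 3067.4 / 72.00 × 0.85 ≈ 36.2 mL/min
|132.0 − 36.2| = 95.8 mL/min

96 mL/min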